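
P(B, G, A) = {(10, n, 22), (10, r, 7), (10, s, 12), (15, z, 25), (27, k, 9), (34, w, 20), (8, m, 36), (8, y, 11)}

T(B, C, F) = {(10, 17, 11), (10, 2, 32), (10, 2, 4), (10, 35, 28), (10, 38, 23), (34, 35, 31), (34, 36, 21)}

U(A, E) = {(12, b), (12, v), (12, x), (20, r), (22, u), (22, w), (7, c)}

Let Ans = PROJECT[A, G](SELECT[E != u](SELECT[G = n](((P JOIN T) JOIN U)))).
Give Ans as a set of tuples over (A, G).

P ⋈ T (natural join on B): {(10, n, 22, 17, 11), (10, n, 22, 2, 32), (10, n, 22, 2, 4), (10, n, 22, 35, 28), (10, n, 22, 38, 23), (10, r, 7, 17, 11), (10, r, 7, 2, 32), (10, r, 7, 2, 4), (10, r, 7, 35, 28), (10, r, 7, 38, 23), (10, s, 12, 17, 11), (10, s, 12, 2, 32), (10, s, 12, 2, 4), (10, s, 12, 35, 28), (10, s, 12, 38, 23), (34, w, 20, 35, 31), (34, w, 20, 36, 21)}
(P JOIN T) ⋈ U (natural join on A): {(10, n, 22, 17, 11, u), (10, n, 22, 17, 11, w), (10, n, 22, 2, 32, u), (10, n, 22, 2, 32, w), (10, n, 22, 2, 4, u), (10, n, 22, 2, 4, w), (10, n, 22, 35, 28, u), (10, n, 22, 35, 28, w), (10, n, 22, 38, 23, u), (10, n, 22, 38, 23, w), (10, r, 7, 17, 11, c), (10, r, 7, 2, 32, c), (10, r, 7, 2, 4, c), (10, r, 7, 35, 28, c), (10, r, 7, 38, 23, c), (10, s, 12, 17, 11, b), (10, s, 12, 17, 11, v), (10, s, 12, 17, 11, x), (10, s, 12, 2, 32, b), (10, s, 12, 2, 32, v), (10, s, 12, 2, 32, x), (10, s, 12, 2, 4, b), (10, s, 12, 2, 4, v), (10, s, 12, 2, 4, x), (10, s, 12, 35, 28, b), (10, s, 12, 35, 28, v), (10, s, 12, 35, 28, x), (10, s, 12, 38, 23, b), (10, s, 12, 38, 23, v), (10, s, 12, 38, 23, x), (34, w, 20, 35, 31, r), (34, w, 20, 36, 21, r)}
σ[G = n]: keep tuples satisfying G = n → {(10, n, 22, 17, 11, u), (10, n, 22, 17, 11, w), (10, n, 22, 2, 32, u), (10, n, 22, 2, 32, w), (10, n, 22, 2, 4, u), (10, n, 22, 2, 4, w), (10, n, 22, 35, 28, u), (10, n, 22, 35, 28, w), (10, n, 22, 38, 23, u), (10, n, 22, 38, 23, w)}
σ[E != u]: keep tuples satisfying E != u → {(10, n, 22, 17, 11, w), (10, n, 22, 2, 32, w), (10, n, 22, 2, 4, w), (10, n, 22, 35, 28, w), (10, n, 22, 38, 23, w)}
π_{A, G} gives {(22, n)} (4 duplicate(s) eliminated).

{(22, n)}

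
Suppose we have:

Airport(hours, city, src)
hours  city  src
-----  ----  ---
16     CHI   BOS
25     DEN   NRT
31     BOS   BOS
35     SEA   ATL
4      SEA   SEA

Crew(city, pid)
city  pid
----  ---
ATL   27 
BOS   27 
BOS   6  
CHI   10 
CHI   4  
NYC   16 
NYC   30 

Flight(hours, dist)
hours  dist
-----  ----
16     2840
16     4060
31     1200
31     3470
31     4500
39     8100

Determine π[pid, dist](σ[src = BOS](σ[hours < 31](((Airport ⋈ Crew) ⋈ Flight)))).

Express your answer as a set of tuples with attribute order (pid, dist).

Natural join on city: {(16, CHI, BOS, 10), (16, CHI, BOS, 4), (31, BOS, BOS, 27), (31, BOS, BOS, 6)}
Natural join on hours: {(16, CHI, BOS, 10, 2840), (16, CHI, BOS, 10, 4060), (16, CHI, BOS, 4, 2840), (16, CHI, BOS, 4, 4060), (31, BOS, BOS, 27, 1200), (31, BOS, BOS, 27, 3470), (31, BOS, BOS, 27, 4500), (31, BOS, BOS, 6, 1200), (31, BOS, BOS, 6, 3470), (31, BOS, BOS, 6, 4500)}
Selection hours < 31: {(16, CHI, BOS, 10, 2840), (16, CHI, BOS, 10, 4060), (16, CHI, BOS, 4, 2840), (16, CHI, BOS, 4, 4060)}
Selection src = BOS: {(16, CHI, BOS, 10, 2840), (16, CHI, BOS, 10, 4060), (16, CHI, BOS, 4, 2840), (16, CHI, BOS, 4, 4060)}
π_{pid, dist} gives {(10, 2840), (10, 4060), (4, 2840), (4, 4060)}.

{(10, 2840), (10, 4060), (4, 2840), (4, 4060)}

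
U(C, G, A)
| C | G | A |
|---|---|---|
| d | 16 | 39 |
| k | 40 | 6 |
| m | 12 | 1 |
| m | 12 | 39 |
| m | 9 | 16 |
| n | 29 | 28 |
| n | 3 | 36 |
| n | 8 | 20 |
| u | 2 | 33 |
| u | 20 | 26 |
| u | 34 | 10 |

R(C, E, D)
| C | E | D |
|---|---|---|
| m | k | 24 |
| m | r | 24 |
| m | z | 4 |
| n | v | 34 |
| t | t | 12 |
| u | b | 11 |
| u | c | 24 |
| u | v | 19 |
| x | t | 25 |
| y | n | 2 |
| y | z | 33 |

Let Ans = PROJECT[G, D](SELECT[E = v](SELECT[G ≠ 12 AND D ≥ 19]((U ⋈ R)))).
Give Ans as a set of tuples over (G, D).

{(2, 19), (20, 19), (29, 34), (3, 34), (34, 19), (8, 34)}

Joining U and R on C yields {(m, 12, 1, k, 24), (m, 12, 1, r, 24), (m, 12, 1, z, 4), (m, 12, 39, k, 24), (m, 12, 39, r, 24), (m, 12, 39, z, 4), (m, 9, 16, k, 24), (m, 9, 16, r, 24), (m, 9, 16, z, 4), (n, 29, 28, v, 34), (n, 3, 36, v, 34), (n, 8, 20, v, 34), (u, 2, 33, b, 11), (u, 2, 33, c, 24), (u, 2, 33, v, 19), (u, 20, 26, b, 11), (u, 20, 26, c, 24), (u, 20, 26, v, 19), (u, 34, 10, b, 11), (u, 34, 10, c, 24), (u, 34, 10, v, 19)}.
Selection G ≠ 12 AND D ≥ 19: {(m, 9, 16, k, 24), (m, 9, 16, r, 24), (n, 29, 28, v, 34), (n, 3, 36, v, 34), (n, 8, 20, v, 34), (u, 2, 33, c, 24), (u, 2, 33, v, 19), (u, 20, 26, c, 24), (u, 20, 26, v, 19), (u, 34, 10, c, 24), (u, 34, 10, v, 19)}
Selection E = v: {(n, 29, 28, v, 34), (n, 3, 36, v, 34), (n, 8, 20, v, 34), (u, 2, 33, v, 19), (u, 20, 26, v, 19), (u, 34, 10, v, 19)}
π_{G, D} gives {(2, 19), (20, 19), (29, 34), (3, 34), (34, 19), (8, 34)}.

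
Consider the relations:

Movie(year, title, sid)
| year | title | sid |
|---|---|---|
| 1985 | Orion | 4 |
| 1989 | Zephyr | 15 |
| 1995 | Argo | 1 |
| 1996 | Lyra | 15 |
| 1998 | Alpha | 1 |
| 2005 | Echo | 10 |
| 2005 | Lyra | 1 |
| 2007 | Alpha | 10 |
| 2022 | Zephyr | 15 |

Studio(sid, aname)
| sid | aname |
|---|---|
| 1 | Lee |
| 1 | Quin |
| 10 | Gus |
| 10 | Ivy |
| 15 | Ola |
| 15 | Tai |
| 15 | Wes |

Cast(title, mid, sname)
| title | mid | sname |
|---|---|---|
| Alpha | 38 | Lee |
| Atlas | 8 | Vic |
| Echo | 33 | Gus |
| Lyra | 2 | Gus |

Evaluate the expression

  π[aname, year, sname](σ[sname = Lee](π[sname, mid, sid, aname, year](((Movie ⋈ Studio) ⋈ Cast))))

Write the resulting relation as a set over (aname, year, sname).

Joining Movie and Studio on sid yields {(1989, Zephyr, 15, Ola), (1989, Zephyr, 15, Tai), (1989, Zephyr, 15, Wes), (1995, Argo, 1, Lee), (1995, Argo, 1, Quin), (1996, Lyra, 15, Ola), (1996, Lyra, 15, Tai), (1996, Lyra, 15, Wes), (1998, Alpha, 1, Lee), (1998, Alpha, 1, Quin), (2005, Echo, 10, Gus), (2005, Echo, 10, Ivy), (2005, Lyra, 1, Lee), (2005, Lyra, 1, Quin), (2007, Alpha, 10, Gus), (2007, Alpha, 10, Ivy), (2022, Zephyr, 15, Ola), (2022, Zephyr, 15, Tai), (2022, Zephyr, 15, Wes)}.
Joining (Movie ⋈ Studio) and Cast on title yields {(1996, Lyra, 15, Ola, 2, Gus), (1996, Lyra, 15, Tai, 2, Gus), (1996, Lyra, 15, Wes, 2, Gus), (1998, Alpha, 1, Lee, 38, Lee), (1998, Alpha, 1, Quin, 38, Lee), (2005, Echo, 10, Gus, 33, Gus), (2005, Echo, 10, Ivy, 33, Gus), (2005, Lyra, 1, Lee, 2, Gus), (2005, Lyra, 1, Quin, 2, Gus), (2007, Alpha, 10, Gus, 38, Lee), (2007, Alpha, 10, Ivy, 38, Lee)}.
Projecting to sname, mid, sid, aname, year: {(Gus, 2, 1, Lee, 2005), (Gus, 2, 1, Quin, 2005), (Gus, 2, 15, Ola, 1996), (Gus, 2, 15, Tai, 1996), (Gus, 2, 15, Wes, 1996), (Gus, 33, 10, Gus, 2005), (Gus, 33, 10, Ivy, 2005), (Lee, 38, 1, Lee, 1998), (Lee, 38, 1, Quin, 1998), (Lee, 38, 10, Gus, 2007), (Lee, 38, 10, Ivy, 2007)}
Selection sname = Lee: {(Lee, 38, 1, Lee, 1998), (Lee, 38, 1, Quin, 1998), (Lee, 38, 10, Gus, 2007), (Lee, 38, 10, Ivy, 2007)}
Projecting to aname, year, sname: {(Gus, 2007, Lee), (Ivy, 2007, Lee), (Lee, 1998, Lee), (Quin, 1998, Lee)}

{(Gus, 2007, Lee), (Ivy, 2007, Lee), (Lee, 1998, Lee), (Quin, 1998, Lee)}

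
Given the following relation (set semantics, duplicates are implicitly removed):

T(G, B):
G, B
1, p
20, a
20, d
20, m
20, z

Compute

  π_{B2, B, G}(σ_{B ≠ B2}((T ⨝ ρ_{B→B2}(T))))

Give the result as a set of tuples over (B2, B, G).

ρ[B→B2]: schema becomes (G, B2); tuples unchanged.
Natural join on G: {(1, p, p), (20, a, a), (20, a, d), (20, a, m), (20, a, z), (20, d, a), (20, d, d), (20, d, m), (20, d, z), (20, m, a), (20, m, d), (20, m, m), (20, m, z), (20, z, a), (20, z, d), (20, z, m), (20, z, z)}
σ[B ≠ B2]: keep tuples satisfying B ≠ B2 → {(20, a, d), (20, a, m), (20, a, z), (20, d, a), (20, d, m), (20, d, z), (20, m, a), (20, m, d), (20, m, z), (20, z, a), (20, z, d), (20, z, m)}
π_{B2, B, G} gives {(a, d, 20), (a, m, 20), (a, z, 20), (d, a, 20), (d, m, 20), (d, z, 20), (m, a, 20), (m, d, 20), (m, z, 20), (z, a, 20), (z, d, 20), (z, m, 20)}.

{(a, d, 20), (a, m, 20), (a, z, 20), (d, a, 20), (d, m, 20), (d, z, 20), (m, a, 20), (m, d, 20), (m, z, 20), (z, a, 20), (z, d, 20), (z, m, 20)}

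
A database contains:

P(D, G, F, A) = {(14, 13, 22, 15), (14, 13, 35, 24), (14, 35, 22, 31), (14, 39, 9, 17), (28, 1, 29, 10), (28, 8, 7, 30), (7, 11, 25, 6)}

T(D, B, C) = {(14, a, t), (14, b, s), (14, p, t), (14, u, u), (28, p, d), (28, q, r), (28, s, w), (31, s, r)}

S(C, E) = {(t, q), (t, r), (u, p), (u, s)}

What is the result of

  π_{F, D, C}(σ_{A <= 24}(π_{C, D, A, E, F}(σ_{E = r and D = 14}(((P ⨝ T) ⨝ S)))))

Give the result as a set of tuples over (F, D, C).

Natural join on D: {(14, 13, 22, 15, a, t), (14, 13, 22, 15, b, s), (14, 13, 22, 15, p, t), (14, 13, 22, 15, u, u), (14, 13, 35, 24, a, t), (14, 13, 35, 24, b, s), (14, 13, 35, 24, p, t), (14, 13, 35, 24, u, u), (14, 35, 22, 31, a, t), (14, 35, 22, 31, b, s), (14, 35, 22, 31, p, t), (14, 35, 22, 31, u, u), (14, 39, 9, 17, a, t), (14, 39, 9, 17, b, s), (14, 39, 9, 17, p, t), (14, 39, 9, 17, u, u), (28, 1, 29, 10, p, d), (28, 1, 29, 10, q, r), (28, 1, 29, 10, s, w), (28, 8, 7, 30, p, d), (28, 8, 7, 30, q, r), (28, 8, 7, 30, s, w)}
Natural join on C: {(14, 13, 22, 15, a, t, q), (14, 13, 22, 15, a, t, r), (14, 13, 22, 15, p, t, q), (14, 13, 22, 15, p, t, r), (14, 13, 22, 15, u, u, p), (14, 13, 22, 15, u, u, s), (14, 13, 35, 24, a, t, q), (14, 13, 35, 24, a, t, r), (14, 13, 35, 24, p, t, q), (14, 13, 35, 24, p, t, r), (14, 13, 35, 24, u, u, p), (14, 13, 35, 24, u, u, s), (14, 35, 22, 31, a, t, q), (14, 35, 22, 31, a, t, r), (14, 35, 22, 31, p, t, q), (14, 35, 22, 31, p, t, r), (14, 35, 22, 31, u, u, p), (14, 35, 22, 31, u, u, s), (14, 39, 9, 17, a, t, q), (14, 39, 9, 17, a, t, r), (14, 39, 9, 17, p, t, q), (14, 39, 9, 17, p, t, r), (14, 39, 9, 17, u, u, p), (14, 39, 9, 17, u, u, s)}
Selection E = r and D = 14: {(14, 13, 22, 15, a, t, r), (14, 13, 22, 15, p, t, r), (14, 13, 35, 24, a, t, r), (14, 13, 35, 24, p, t, r), (14, 35, 22, 31, a, t, r), (14, 35, 22, 31, p, t, r), (14, 39, 9, 17, a, t, r), (14, 39, 9, 17, p, t, r)}
Projecting to C, D, A, E, F (4 duplicate(s) eliminated): {(t, 14, 15, r, 22), (t, 14, 17, r, 9), (t, 14, 24, r, 35), (t, 14, 31, r, 22)}
Selection A <= 24: {(t, 14, 15, r, 22), (t, 14, 17, r, 9), (t, 14, 24, r, 35)}
Projecting to F, D, C: {(22, 14, t), (35, 14, t), (9, 14, t)}

{(22, 14, t), (35, 14, t), (9, 14, t)}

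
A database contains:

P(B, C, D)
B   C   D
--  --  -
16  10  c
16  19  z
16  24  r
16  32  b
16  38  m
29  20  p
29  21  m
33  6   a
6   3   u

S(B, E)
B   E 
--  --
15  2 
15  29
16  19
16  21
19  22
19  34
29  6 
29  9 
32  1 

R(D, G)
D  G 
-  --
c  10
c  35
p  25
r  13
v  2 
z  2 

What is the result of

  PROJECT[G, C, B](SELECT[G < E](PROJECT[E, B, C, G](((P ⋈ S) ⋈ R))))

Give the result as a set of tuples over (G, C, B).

{(10, 10, 16), (13, 24, 16), (2, 19, 16)}

Natural join on B: {(16, 10, c, 19), (16, 10, c, 21), (16, 19, z, 19), (16, 19, z, 21), (16, 24, r, 19), (16, 24, r, 21), (16, 32, b, 19), (16, 32, b, 21), (16, 38, m, 19), (16, 38, m, 21), (29, 20, p, 6), (29, 20, p, 9), (29, 21, m, 6), (29, 21, m, 9)}
Natural join on D: {(16, 10, c, 19, 10), (16, 10, c, 19, 35), (16, 10, c, 21, 10), (16, 10, c, 21, 35), (16, 19, z, 19, 2), (16, 19, z, 21, 2), (16, 24, r, 19, 13), (16, 24, r, 21, 13), (29, 20, p, 6, 25), (29, 20, p, 9, 25)}
Keep only column(s) E, B, C, G: {(19, 16, 10, 10), (19, 16, 10, 35), (19, 16, 19, 2), (19, 16, 24, 13), (21, 16, 10, 10), (21, 16, 10, 35), (21, 16, 19, 2), (21, 16, 24, 13), (6, 29, 20, 25), (9, 29, 20, 25)}
Filtering on G < E leaves {(19, 16, 10, 10), (19, 16, 19, 2), (19, 16, 24, 13), (21, 16, 10, 10), (21, 16, 19, 2), (21, 16, 24, 13)}.
Keep only column(s) G, C, B (3 duplicate(s) eliminated): {(10, 10, 16), (13, 24, 16), (2, 19, 16)}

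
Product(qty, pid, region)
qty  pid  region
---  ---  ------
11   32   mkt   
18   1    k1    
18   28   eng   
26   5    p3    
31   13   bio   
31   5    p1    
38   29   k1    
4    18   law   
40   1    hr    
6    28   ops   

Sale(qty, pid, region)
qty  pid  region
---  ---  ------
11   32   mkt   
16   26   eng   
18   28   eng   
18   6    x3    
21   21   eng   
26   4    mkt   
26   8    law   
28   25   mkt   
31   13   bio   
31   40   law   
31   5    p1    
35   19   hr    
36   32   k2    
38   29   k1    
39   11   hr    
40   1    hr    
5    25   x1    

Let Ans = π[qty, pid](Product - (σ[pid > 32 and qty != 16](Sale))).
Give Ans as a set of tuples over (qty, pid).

σ[pid > 32 and qty != 16]: keep tuples satisfying pid > 32 and qty != 16 → {(31, 40, law)}
Set difference of the two operands is {(11, 32, mkt), (18, 1, k1), (18, 28, eng), (26, 5, p3), (31, 13, bio), (31, 5, p1), (38, 29, k1), (4, 18, law), (40, 1, hr), (6, 28, ops)}.
π_{qty, pid} gives {(11, 32), (18, 1), (18, 28), (26, 5), (31, 13), (31, 5), (38, 29), (4, 18), (40, 1), (6, 28)}.

{(11, 32), (18, 1), (18, 28), (26, 5), (31, 13), (31, 5), (38, 29), (4, 18), (40, 1), (6, 28)}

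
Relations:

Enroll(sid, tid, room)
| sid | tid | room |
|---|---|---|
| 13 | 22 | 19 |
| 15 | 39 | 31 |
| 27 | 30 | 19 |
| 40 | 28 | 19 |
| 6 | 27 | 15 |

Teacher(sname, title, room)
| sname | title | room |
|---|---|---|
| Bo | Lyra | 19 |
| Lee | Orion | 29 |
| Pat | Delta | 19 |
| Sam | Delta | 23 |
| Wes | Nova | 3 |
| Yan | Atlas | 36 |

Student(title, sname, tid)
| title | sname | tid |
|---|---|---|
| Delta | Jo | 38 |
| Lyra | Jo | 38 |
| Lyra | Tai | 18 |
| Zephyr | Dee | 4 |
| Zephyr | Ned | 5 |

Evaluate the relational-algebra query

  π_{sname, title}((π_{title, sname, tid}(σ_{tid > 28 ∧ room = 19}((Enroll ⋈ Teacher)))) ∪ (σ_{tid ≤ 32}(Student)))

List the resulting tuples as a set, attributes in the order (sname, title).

{(Bo, Lyra), (Dee, Zephyr), (Ned, Zephyr), (Pat, Delta), (Tai, Lyra)}

Enroll ⋈ Teacher (natural join on room): {(13, 22, 19, Bo, Lyra), (13, 22, 19, Pat, Delta), (27, 30, 19, Bo, Lyra), (27, 30, 19, Pat, Delta), (40, 28, 19, Bo, Lyra), (40, 28, 19, Pat, Delta)}
Filtering on tid > 28 ∧ room = 19 leaves {(27, 30, 19, Bo, Lyra), (27, 30, 19, Pat, Delta)}.
π_{title, sname, tid} gives {(Delta, Pat, 30), (Lyra, Bo, 30)}.
Filtering on tid ≤ 32 leaves {(Lyra, Tai, 18), (Zephyr, Dee, 4), (Zephyr, Ned, 5)}.
Union: {(Delta, Pat, 30), (Lyra, Bo, 30)} with {(Lyra, Tai, 18), (Zephyr, Dee, 4), (Zephyr, Ned, 5)} → {(Delta, Pat, 30), (Lyra, Bo, 30), (Lyra, Tai, 18), (Zephyr, Dee, 4), (Zephyr, Ned, 5)}
π_{sname, title} gives {(Bo, Lyra), (Dee, Zephyr), (Ned, Zephyr), (Pat, Delta), (Tai, Lyra)}.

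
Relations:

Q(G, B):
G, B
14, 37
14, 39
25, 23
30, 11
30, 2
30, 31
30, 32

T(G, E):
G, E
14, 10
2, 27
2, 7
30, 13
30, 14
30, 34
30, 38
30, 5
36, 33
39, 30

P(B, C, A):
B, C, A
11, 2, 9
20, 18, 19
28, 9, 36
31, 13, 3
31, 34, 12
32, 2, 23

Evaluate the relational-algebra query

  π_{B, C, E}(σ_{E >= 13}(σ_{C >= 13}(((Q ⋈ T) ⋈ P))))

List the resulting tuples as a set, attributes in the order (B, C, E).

Q ⋈ T (natural join on G): {(14, 37, 10), (14, 39, 10), (30, 11, 13), (30, 11, 14), (30, 11, 34), (30, 11, 38), (30, 11, 5), (30, 2, 13), (30, 2, 14), (30, 2, 34), (30, 2, 38), (30, 2, 5), (30, 31, 13), (30, 31, 14), (30, 31, 34), (30, 31, 38), (30, 31, 5), (30, 32, 13), (30, 32, 14), (30, 32, 34), (30, 32, 38), (30, 32, 5)}
(Q ⋈ T) ⋈ P (natural join on B): {(30, 11, 13, 2, 9), (30, 11, 14, 2, 9), (30, 11, 34, 2, 9), (30, 11, 38, 2, 9), (30, 11, 5, 2, 9), (30, 31, 13, 13, 3), (30, 31, 13, 34, 12), (30, 31, 14, 13, 3), (30, 31, 14, 34, 12), (30, 31, 34, 13, 3), (30, 31, 34, 34, 12), (30, 31, 38, 13, 3), (30, 31, 38, 34, 12), (30, 31, 5, 13, 3), (30, 31, 5, 34, 12), (30, 32, 13, 2, 23), (30, 32, 14, 2, 23), (30, 32, 34, 2, 23), (30, 32, 38, 2, 23), (30, 32, 5, 2, 23)}
Filtering on C >= 13 leaves {(30, 31, 13, 13, 3), (30, 31, 13, 34, 12), (30, 31, 14, 13, 3), (30, 31, 14, 34, 12), (30, 31, 34, 13, 3), (30, 31, 34, 34, 12), (30, 31, 38, 13, 3), (30, 31, 38, 34, 12), (30, 31, 5, 13, 3), (30, 31, 5, 34, 12)}.
Filtering on E >= 13 leaves {(30, 31, 13, 13, 3), (30, 31, 13, 34, 12), (30, 31, 14, 13, 3), (30, 31, 14, 34, 12), (30, 31, 34, 13, 3), (30, 31, 34, 34, 12), (30, 31, 38, 13, 3), (30, 31, 38, 34, 12)}.
π_{B, C, E} gives {(31, 13, 13), (31, 13, 14), (31, 13, 34), (31, 13, 38), (31, 34, 13), (31, 34, 14), (31, 34, 34), (31, 34, 38)}.

{(31, 13, 13), (31, 13, 14), (31, 13, 34), (31, 13, 38), (31, 34, 13), (31, 34, 14), (31, 34, 34), (31, 34, 38)}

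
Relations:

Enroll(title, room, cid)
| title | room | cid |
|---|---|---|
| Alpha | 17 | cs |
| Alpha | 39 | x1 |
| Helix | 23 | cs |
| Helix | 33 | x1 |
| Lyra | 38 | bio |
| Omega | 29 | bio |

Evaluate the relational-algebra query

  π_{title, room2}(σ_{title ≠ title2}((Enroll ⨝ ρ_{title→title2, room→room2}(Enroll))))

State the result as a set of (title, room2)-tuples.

ρ[title→title2, room→room2]: schema becomes (title2, room2, cid); tuples unchanged.
Enroll ⋈ ρ_{title→title2, room→room2}(Enroll) (natural join on cid): {(Alpha, 17, cs, Alpha, 17), (Alpha, 17, cs, Helix, 23), (Alpha, 39, x1, Alpha, 39), (Alpha, 39, x1, Helix, 33), (Helix, 23, cs, Alpha, 17), (Helix, 23, cs, Helix, 23), (Helix, 33, x1, Alpha, 39), (Helix, 33, x1, Helix, 33), (Lyra, 38, bio, Lyra, 38), (Lyra, 38, bio, Omega, 29), (Omega, 29, bio, Lyra, 38), (Omega, 29, bio, Omega, 29)}
σ[title ≠ title2]: keep tuples satisfying title ≠ title2 → {(Alpha, 17, cs, Helix, 23), (Alpha, 39, x1, Helix, 33), (Helix, 23, cs, Alpha, 17), (Helix, 33, x1, Alpha, 39), (Lyra, 38, bio, Omega, 29), (Omega, 29, bio, Lyra, 38)}
π[title, room2]: project onto (title, room2) → {(Alpha, 23), (Alpha, 33), (Helix, 17), (Helix, 39), (Lyra, 29), (Omega, 38)}

{(Alpha, 23), (Alpha, 33), (Helix, 17), (Helix, 39), (Lyra, 29), (Omega, 38)}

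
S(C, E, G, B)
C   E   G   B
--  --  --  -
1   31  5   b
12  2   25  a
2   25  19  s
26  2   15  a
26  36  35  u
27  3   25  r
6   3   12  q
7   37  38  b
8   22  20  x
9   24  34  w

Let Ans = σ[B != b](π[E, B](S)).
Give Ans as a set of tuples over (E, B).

π[E, B]: project onto (E, B) (1 duplicate(s) eliminated) → {(2, a), (22, x), (24, w), (25, s), (3, q), (3, r), (31, b), (36, u), (37, b)}
Selection B != b: {(2, a), (22, x), (24, w), (25, s), (3, q), (3, r), (36, u)}

{(2, a), (22, x), (24, w), (25, s), (3, q), (3, r), (36, u)}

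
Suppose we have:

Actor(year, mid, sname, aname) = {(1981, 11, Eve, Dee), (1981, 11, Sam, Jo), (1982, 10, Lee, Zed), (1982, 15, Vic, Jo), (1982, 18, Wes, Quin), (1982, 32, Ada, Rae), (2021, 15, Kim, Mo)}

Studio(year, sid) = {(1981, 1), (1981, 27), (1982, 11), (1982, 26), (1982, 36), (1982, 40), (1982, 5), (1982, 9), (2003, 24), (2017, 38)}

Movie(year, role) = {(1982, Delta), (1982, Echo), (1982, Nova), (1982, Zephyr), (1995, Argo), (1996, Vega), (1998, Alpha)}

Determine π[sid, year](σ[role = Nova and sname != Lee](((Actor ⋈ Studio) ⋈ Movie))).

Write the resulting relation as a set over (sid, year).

{(11, 1982), (26, 1982), (36, 1982), (40, 1982), (5, 1982), (9, 1982)}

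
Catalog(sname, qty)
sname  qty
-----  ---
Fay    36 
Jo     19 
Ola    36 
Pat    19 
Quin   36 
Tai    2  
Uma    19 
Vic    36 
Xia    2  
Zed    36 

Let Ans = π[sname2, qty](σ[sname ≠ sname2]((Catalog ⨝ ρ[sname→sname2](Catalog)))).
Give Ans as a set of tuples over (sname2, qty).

{(Fay, 36), (Jo, 19), (Ola, 36), (Pat, 19), (Quin, 36), (Tai, 2), (Uma, 19), (Vic, 36), (Xia, 2), (Zed, 36)}

ρ[sname→sname2]: schema becomes (sname2, qty); tuples unchanged.
Catalog ⋈ ρ[sname→sname2](Catalog) (natural join on qty): {(Fay, 36, Fay), (Fay, 36, Ola), (Fay, 36, Quin), (Fay, 36, Vic), (Fay, 36, Zed), (Jo, 19, Jo), (Jo, 19, Pat), (Jo, 19, Uma), (Ola, 36, Fay), (Ola, 36, Ola), (Ola, 36, Quin), (Ola, 36, Vic), (Ola, 36, Zed), (Pat, 19, Jo), (Pat, 19, Pat), (Pat, 19, Uma), (Quin, 36, Fay), (Quin, 36, Ola), (Quin, 36, Quin), (Quin, 36, Vic), (Quin, 36, Zed), (Tai, 2, Tai), (Tai, 2, Xia), (Uma, 19, Jo), (Uma, 19, Pat), (Uma, 19, Uma), (Vic, 36, Fay), (Vic, 36, Ola), (Vic, 36, Quin), (Vic, 36, Vic), (Vic, 36, Zed), (Xia, 2, Tai), (Xia, 2, Xia), (Zed, 36, Fay), (Zed, 36, Ola), (Zed, 36, Quin), (Zed, 36, Vic), (Zed, 36, Zed)}
Apply σ_{sname ≠ sname2}; surviving tuples: {(Fay, 36, Ola), (Fay, 36, Quin), (Fay, 36, Vic), (Fay, 36, Zed), (Jo, 19, Pat), (Jo, 19, Uma), (Ola, 36, Fay), (Ola, 36, Quin), (Ola, 36, Vic), (Ola, 36, Zed), (Pat, 19, Jo), (Pat, 19, Uma), (Quin, 36, Fay), (Quin, 36, Ola), (Quin, 36, Vic), (Quin, 36, Zed), (Tai, 2, Xia), (Uma, 19, Jo), (Uma, 19, Pat), (Vic, 36, Fay), (Vic, 36, Ola), (Vic, 36, Quin), (Vic, 36, Zed), (Xia, 2, Tai), (Zed, 36, Fay), (Zed, 36, Ola), (Zed, 36, Quin), (Zed, 36, Vic)}
Projecting to sname2, qty (18 duplicate(s) eliminated): {(Fay, 36), (Jo, 19), (Ola, 36), (Pat, 19), (Quin, 36), (Tai, 2), (Uma, 19), (Vic, 36), (Xia, 2), (Zed, 36)}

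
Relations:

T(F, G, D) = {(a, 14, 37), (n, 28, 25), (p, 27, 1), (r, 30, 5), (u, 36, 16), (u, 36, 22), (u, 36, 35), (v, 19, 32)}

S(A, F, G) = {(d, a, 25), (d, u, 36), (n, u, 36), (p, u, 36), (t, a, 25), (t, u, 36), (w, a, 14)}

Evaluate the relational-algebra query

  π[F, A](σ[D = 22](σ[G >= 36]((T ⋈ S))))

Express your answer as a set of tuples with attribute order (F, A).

T ⋈ S (natural join on F, G): {(a, 14, 37, w), (u, 36, 16, d), (u, 36, 16, n), (u, 36, 16, p), (u, 36, 16, t), (u, 36, 22, d), (u, 36, 22, n), (u, 36, 22, p), (u, 36, 22, t), (u, 36, 35, d), (u, 36, 35, n), (u, 36, 35, p), (u, 36, 35, t)}
Apply σ_{G >= 36}; surviving tuples: {(u, 36, 16, d), (u, 36, 16, n), (u, 36, 16, p), (u, 36, 16, t), (u, 36, 22, d), (u, 36, 22, n), (u, 36, 22, p), (u, 36, 22, t), (u, 36, 35, d), (u, 36, 35, n), (u, 36, 35, p), (u, 36, 35, t)}
Apply σ_{D = 22}; surviving tuples: {(u, 36, 22, d), (u, 36, 22, n), (u, 36, 22, p), (u, 36, 22, t)}
π_{F, A} gives {(u, d), (u, n), (u, p), (u, t)}.

{(u, d), (u, n), (u, p), (u, t)}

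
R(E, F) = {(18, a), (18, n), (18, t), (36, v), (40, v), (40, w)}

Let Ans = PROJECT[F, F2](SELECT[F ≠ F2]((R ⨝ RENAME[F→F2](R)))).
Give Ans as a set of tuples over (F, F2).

{(a, n), (a, t), (n, a), (n, t), (t, a), (t, n), (v, w), (w, v)}

ρ[F→F2]: schema becomes (E, F2); tuples unchanged.
Joining R and RENAME[F→F2](R) on E yields {(18, a, a), (18, a, n), (18, a, t), (18, n, a), (18, n, n), (18, n, t), (18, t, a), (18, t, n), (18, t, t), (36, v, v), (40, v, v), (40, v, w), (40, w, v), (40, w, w)}.
Selection F ≠ F2: {(18, a, n), (18, a, t), (18, n, a), (18, n, t), (18, t, a), (18, t, n), (40, v, w), (40, w, v)}
Projecting to F, F2: {(a, n), (a, t), (n, a), (n, t), (t, a), (t, n), (v, w), (w, v)}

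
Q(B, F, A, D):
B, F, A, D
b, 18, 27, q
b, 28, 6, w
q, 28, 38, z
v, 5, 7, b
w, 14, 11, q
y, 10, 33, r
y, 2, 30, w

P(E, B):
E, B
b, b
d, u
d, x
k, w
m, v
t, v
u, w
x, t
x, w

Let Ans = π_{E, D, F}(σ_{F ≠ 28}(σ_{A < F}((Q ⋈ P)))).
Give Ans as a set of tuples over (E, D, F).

{(k, q, 14), (u, q, 14), (x, q, 14)}

Natural join on B: {(b, 18, 27, q, b), (b, 28, 6, w, b), (v, 5, 7, b, m), (v, 5, 7, b, t), (w, 14, 11, q, k), (w, 14, 11, q, u), (w, 14, 11, q, x)}
σ[A < F]: keep tuples satisfying A < F → {(b, 28, 6, w, b), (w, 14, 11, q, k), (w, 14, 11, q, u), (w, 14, 11, q, x)}
σ[F ≠ 28]: keep tuples satisfying F ≠ 28 → {(w, 14, 11, q, k), (w, 14, 11, q, u), (w, 14, 11, q, x)}
π_{E, D, F} gives {(k, q, 14), (u, q, 14), (x, q, 14)}.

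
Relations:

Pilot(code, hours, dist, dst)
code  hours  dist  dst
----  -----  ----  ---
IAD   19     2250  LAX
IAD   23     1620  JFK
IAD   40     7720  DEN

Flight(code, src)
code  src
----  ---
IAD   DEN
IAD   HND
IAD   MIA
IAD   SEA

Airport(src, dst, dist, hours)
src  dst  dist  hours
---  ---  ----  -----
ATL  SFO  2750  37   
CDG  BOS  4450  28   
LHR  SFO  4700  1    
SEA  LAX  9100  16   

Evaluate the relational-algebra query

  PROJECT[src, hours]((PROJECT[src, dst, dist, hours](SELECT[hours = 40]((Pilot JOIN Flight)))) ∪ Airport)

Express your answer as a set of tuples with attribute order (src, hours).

Pilot ⋈ Flight (natural join on code): {(IAD, 19, 2250, LAX, DEN), (IAD, 19, 2250, LAX, HND), (IAD, 19, 2250, LAX, MIA), (IAD, 19, 2250, LAX, SEA), (IAD, 23, 1620, JFK, DEN), (IAD, 23, 1620, JFK, HND), (IAD, 23, 1620, JFK, MIA), (IAD, 23, 1620, JFK, SEA), (IAD, 40, 7720, DEN, DEN), (IAD, 40, 7720, DEN, HND), (IAD, 40, 7720, DEN, MIA), (IAD, 40, 7720, DEN, SEA)}
Filtering on hours = 40 leaves {(IAD, 40, 7720, DEN, DEN), (IAD, 40, 7720, DEN, HND), (IAD, 40, 7720, DEN, MIA), (IAD, 40, 7720, DEN, SEA)}.
Keep only column(s) src, dst, dist, hours: {(DEN, DEN, 7720, 40), (HND, DEN, 7720, 40), (MIA, DEN, 7720, 40), (SEA, DEN, 7720, 40)}
Set union of the two operands is {(ATL, SFO, 2750, 37), (CDG, BOS, 4450, 28), (DEN, DEN, 7720, 40), (HND, DEN, 7720, 40), (LHR, SFO, 4700, 1), (MIA, DEN, 7720, 40), (SEA, DEN, 7720, 40), (SEA, LAX, 9100, 16)}.
Keep only column(s) src, hours: {(ATL, 37), (CDG, 28), (DEN, 40), (HND, 40), (LHR, 1), (MIA, 40), (SEA, 16), (SEA, 40)}

{(ATL, 37), (CDG, 28), (DEN, 40), (HND, 40), (LHR, 1), (MIA, 40), (SEA, 16), (SEA, 40)}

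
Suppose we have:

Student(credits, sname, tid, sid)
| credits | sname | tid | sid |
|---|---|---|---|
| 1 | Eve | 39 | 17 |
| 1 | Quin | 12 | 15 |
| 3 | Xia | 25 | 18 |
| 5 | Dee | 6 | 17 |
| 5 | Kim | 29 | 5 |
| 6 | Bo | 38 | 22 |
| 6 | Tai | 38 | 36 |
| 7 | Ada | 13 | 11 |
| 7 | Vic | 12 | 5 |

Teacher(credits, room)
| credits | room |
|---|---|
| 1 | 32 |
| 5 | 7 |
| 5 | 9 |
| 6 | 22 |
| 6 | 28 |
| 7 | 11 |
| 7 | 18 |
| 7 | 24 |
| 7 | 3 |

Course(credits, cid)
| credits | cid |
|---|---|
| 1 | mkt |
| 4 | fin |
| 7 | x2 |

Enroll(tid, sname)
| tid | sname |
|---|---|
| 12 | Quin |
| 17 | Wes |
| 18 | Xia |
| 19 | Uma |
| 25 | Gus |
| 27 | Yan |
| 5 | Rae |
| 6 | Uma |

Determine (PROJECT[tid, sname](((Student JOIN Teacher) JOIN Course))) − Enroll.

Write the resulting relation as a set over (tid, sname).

{(12, Vic), (13, Ada), (39, Eve)}

Natural join on credits: {(1, Eve, 39, 17, 32), (1, Quin, 12, 15, 32), (5, Dee, 6, 17, 7), (5, Dee, 6, 17, 9), (5, Kim, 29, 5, 7), (5, Kim, 29, 5, 9), (6, Bo, 38, 22, 22), (6, Bo, 38, 22, 28), (6, Tai, 38, 36, 22), (6, Tai, 38, 36, 28), (7, Ada, 13, 11, 11), (7, Ada, 13, 11, 18), (7, Ada, 13, 11, 24), (7, Ada, 13, 11, 3), (7, Vic, 12, 5, 11), (7, Vic, 12, 5, 18), (7, Vic, 12, 5, 24), (7, Vic, 12, 5, 3)}
Natural join on credits: {(1, Eve, 39, 17, 32, mkt), (1, Quin, 12, 15, 32, mkt), (7, Ada, 13, 11, 11, x2), (7, Ada, 13, 11, 18, x2), (7, Ada, 13, 11, 24, x2), (7, Ada, 13, 11, 3, x2), (7, Vic, 12, 5, 11, x2), (7, Vic, 12, 5, 18, x2), (7, Vic, 12, 5, 24, x2), (7, Vic, 12, 5, 3, x2)}
π_{tid, sname} gives {(12, Quin), (12, Vic), (13, Ada), (39, Eve)} (6 duplicate(s) eliminated).
Taking the difference: {(12, Vic), (13, Ada), (39, Eve)}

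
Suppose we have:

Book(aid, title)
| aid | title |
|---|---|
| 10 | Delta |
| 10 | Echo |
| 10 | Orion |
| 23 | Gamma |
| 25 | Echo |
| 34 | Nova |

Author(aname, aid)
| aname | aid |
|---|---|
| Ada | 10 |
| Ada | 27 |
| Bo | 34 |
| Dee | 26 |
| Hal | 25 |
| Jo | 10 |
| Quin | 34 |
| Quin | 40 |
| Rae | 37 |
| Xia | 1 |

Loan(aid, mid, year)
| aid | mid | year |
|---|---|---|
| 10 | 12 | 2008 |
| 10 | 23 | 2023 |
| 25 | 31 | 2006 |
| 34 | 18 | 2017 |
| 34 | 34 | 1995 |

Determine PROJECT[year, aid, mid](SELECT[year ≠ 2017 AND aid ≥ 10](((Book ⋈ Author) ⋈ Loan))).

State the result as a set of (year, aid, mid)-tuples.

Joining Book and Author on aid yields {(10, Delta, Ada), (10, Delta, Jo), (10, Echo, Ada), (10, Echo, Jo), (10, Orion, Ada), (10, Orion, Jo), (25, Echo, Hal), (34, Nova, Bo), (34, Nova, Quin)}.
Joining (Book ⋈ Author) and Loan on aid yields {(10, Delta, Ada, 12, 2008), (10, Delta, Ada, 23, 2023), (10, Delta, Jo, 12, 2008), (10, Delta, Jo, 23, 2023), (10, Echo, Ada, 12, 2008), (10, Echo, Ada, 23, 2023), (10, Echo, Jo, 12, 2008), (10, Echo, Jo, 23, 2023), (10, Orion, Ada, 12, 2008), (10, Orion, Ada, 23, 2023), (10, Orion, Jo, 12, 2008), (10, Orion, Jo, 23, 2023), (25, Echo, Hal, 31, 2006), (34, Nova, Bo, 18, 2017), (34, Nova, Bo, 34, 1995), (34, Nova, Quin, 18, 2017), (34, Nova, Quin, 34, 1995)}.
σ[year ≠ 2017 AND aid ≥ 10]: keep tuples satisfying year ≠ 2017 AND aid ≥ 10 → {(10, Delta, Ada, 12, 2008), (10, Delta, Ada, 23, 2023), (10, Delta, Jo, 12, 2008), (10, Delta, Jo, 23, 2023), (10, Echo, Ada, 12, 2008), (10, Echo, Ada, 23, 2023), (10, Echo, Jo, 12, 2008), (10, Echo, Jo, 23, 2023), (10, Orion, Ada, 12, 2008), (10, Orion, Ada, 23, 2023), (10, Orion, Jo, 12, 2008), (10, Orion, Jo, 23, 2023), (25, Echo, Hal, 31, 2006), (34, Nova, Bo, 34, 1995), (34, Nova, Quin, 34, 1995)}
π[year, aid, mid]: project onto (year, aid, mid) (11 duplicate(s) eliminated) → {(1995, 34, 34), (2006, 25, 31), (2008, 10, 12), (2023, 10, 23)}

{(1995, 34, 34), (2006, 25, 31), (2008, 10, 12), (2023, 10, 23)}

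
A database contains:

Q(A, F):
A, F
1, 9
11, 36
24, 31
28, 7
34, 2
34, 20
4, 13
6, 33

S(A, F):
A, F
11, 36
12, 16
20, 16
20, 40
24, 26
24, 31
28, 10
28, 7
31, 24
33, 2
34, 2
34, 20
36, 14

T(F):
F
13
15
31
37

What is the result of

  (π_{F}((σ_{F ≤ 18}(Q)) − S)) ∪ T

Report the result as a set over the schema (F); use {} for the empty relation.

σ[F ≤ 18]: keep tuples satisfying F ≤ 18 → {(1, 9), (28, 7), (34, 2), (4, 13)}
Set difference of the two operands is {(1, 9), (4, 13)}.
π[F]: project onto (F) → {13, 9}
Set union of the two operands is {13, 15, 31, 37, 9}.

{13, 15, 31, 37, 9}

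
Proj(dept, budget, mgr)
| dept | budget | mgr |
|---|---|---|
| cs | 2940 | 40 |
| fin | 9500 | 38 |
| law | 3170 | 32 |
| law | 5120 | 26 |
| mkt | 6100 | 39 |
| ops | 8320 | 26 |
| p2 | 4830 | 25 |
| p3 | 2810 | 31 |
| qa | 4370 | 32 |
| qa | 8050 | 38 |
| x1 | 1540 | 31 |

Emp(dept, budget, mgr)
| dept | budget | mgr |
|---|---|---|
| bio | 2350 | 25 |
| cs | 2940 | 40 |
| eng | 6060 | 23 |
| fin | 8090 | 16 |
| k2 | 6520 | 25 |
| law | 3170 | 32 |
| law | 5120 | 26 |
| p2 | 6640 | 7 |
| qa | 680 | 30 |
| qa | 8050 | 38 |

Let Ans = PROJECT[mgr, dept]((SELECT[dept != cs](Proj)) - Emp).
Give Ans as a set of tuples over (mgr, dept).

Apply σ_{dept != cs}; surviving tuples: {(fin, 9500, 38), (law, 3170, 32), (law, 5120, 26), (mkt, 6100, 39), (ops, 8320, 26), (p2, 4830, 25), (p3, 2810, 31), (qa, 4370, 32), (qa, 8050, 38), (x1, 1540, 31)}
Set difference of the two operands is {(fin, 9500, 38), (mkt, 6100, 39), (ops, 8320, 26), (p2, 4830, 25), (p3, 2810, 31), (qa, 4370, 32), (x1, 1540, 31)}.
Keep only column(s) mgr, dept: {(25, p2), (26, ops), (31, p3), (31, x1), (32, qa), (38, fin), (39, mkt)}

{(25, p2), (26, ops), (31, p3), (31, x1), (32, qa), (38, fin), (39, mkt)}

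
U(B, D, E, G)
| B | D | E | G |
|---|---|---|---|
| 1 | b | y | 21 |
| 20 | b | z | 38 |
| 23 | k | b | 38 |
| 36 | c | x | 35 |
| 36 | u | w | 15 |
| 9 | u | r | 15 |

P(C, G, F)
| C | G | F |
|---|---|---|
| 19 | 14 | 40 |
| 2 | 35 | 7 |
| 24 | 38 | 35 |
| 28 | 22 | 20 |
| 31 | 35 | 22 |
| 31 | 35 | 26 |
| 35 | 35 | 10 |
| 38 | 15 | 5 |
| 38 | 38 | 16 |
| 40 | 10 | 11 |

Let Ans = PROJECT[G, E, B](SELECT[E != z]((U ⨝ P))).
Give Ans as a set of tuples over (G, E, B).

U ⋈ P (natural join on G): {(20, b, z, 38, 24, 35), (20, b, z, 38, 38, 16), (23, k, b, 38, 24, 35), (23, k, b, 38, 38, 16), (36, c, x, 35, 2, 7), (36, c, x, 35, 31, 22), (36, c, x, 35, 31, 26), (36, c, x, 35, 35, 10), (36, u, w, 15, 38, 5), (9, u, r, 15, 38, 5)}
Apply σ_{E != z}; surviving tuples: {(23, k, b, 38, 24, 35), (23, k, b, 38, 38, 16), (36, c, x, 35, 2, 7), (36, c, x, 35, 31, 22), (36, c, x, 35, 31, 26), (36, c, x, 35, 35, 10), (36, u, w, 15, 38, 5), (9, u, r, 15, 38, 5)}
Projecting to G, E, B (4 duplicate(s) eliminated): {(15, r, 9), (15, w, 36), (35, x, 36), (38, b, 23)}

{(15, r, 9), (15, w, 36), (35, x, 36), (38, b, 23)}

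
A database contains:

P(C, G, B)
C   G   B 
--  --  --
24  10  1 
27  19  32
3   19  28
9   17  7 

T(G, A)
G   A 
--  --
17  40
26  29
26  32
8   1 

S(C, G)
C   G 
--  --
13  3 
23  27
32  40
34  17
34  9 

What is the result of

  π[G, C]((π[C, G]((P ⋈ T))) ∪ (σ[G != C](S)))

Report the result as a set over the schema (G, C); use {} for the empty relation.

{(17, 34), (17, 9), (27, 23), (3, 13), (40, 32), (9, 34)}

Natural join on G: {(9, 17, 7, 40)}
π[C, G]: project onto (C, G) → {(9, 17)}
Selection G != C: {(13, 3), (23, 27), (32, 40), (34, 17), (34, 9)}
Union: {(9, 17)} with {(13, 3), (23, 27), (32, 40), (34, 17), (34, 9)} → {(13, 3), (23, 27), (32, 40), (34, 17), (34, 9), (9, 17)}
π[G, C]: project onto (G, C) → {(17, 34), (17, 9), (27, 23), (3, 13), (40, 32), (9, 34)}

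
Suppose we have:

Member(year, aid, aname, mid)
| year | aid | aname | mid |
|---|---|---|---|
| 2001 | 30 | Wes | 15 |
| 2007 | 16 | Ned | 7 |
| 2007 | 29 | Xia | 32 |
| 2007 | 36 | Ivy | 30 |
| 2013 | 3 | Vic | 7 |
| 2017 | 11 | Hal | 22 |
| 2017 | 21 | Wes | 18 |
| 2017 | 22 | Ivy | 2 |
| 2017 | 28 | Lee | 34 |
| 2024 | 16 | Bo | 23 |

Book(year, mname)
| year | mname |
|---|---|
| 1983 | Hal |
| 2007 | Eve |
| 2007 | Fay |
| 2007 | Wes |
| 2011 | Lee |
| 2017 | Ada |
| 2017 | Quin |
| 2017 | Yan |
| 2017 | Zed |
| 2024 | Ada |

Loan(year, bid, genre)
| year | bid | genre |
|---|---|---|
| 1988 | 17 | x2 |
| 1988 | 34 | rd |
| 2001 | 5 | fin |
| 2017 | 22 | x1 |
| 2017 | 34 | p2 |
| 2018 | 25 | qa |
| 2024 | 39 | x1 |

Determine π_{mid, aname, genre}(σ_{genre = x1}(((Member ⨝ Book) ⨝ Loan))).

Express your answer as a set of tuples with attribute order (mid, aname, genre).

Member ⋈ Book (natural join on year): {(2007, 16, Ned, 7, Eve), (2007, 16, Ned, 7, Fay), (2007, 16, Ned, 7, Wes), (2007, 29, Xia, 32, Eve), (2007, 29, Xia, 32, Fay), (2007, 29, Xia, 32, Wes), (2007, 36, Ivy, 30, Eve), (2007, 36, Ivy, 30, Fay), (2007, 36, Ivy, 30, Wes), (2017, 11, Hal, 22, Ada), (2017, 11, Hal, 22, Quin), (2017, 11, Hal, 22, Yan), (2017, 11, Hal, 22, Zed), (2017, 21, Wes, 18, Ada), (2017, 21, Wes, 18, Quin), (2017, 21, Wes, 18, Yan), (2017, 21, Wes, 18, Zed), (2017, 22, Ivy, 2, Ada), (2017, 22, Ivy, 2, Quin), (2017, 22, Ivy, 2, Yan), (2017, 22, Ivy, 2, Zed), (2017, 28, Lee, 34, Ada), (2017, 28, Lee, 34, Quin), (2017, 28, Lee, 34, Yan), (2017, 28, Lee, 34, Zed), (2024, 16, Bo, 23, Ada)}
(Member ⨝ Book) ⋈ Loan (natural join on year): {(2017, 11, Hal, 22, Ada, 22, x1), (2017, 11, Hal, 22, Ada, 34, p2), (2017, 11, Hal, 22, Quin, 22, x1), (2017, 11, Hal, 22, Quin, 34, p2), (2017, 11, Hal, 22, Yan, 22, x1), (2017, 11, Hal, 22, Yan, 34, p2), (2017, 11, Hal, 22, Zed, 22, x1), (2017, 11, Hal, 22, Zed, 34, p2), (2017, 21, Wes, 18, Ada, 22, x1), (2017, 21, Wes, 18, Ada, 34, p2), (2017, 21, Wes, 18, Quin, 22, x1), (2017, 21, Wes, 18, Quin, 34, p2), (2017, 21, Wes, 18, Yan, 22, x1), (2017, 21, Wes, 18, Yan, 34, p2), (2017, 21, Wes, 18, Zed, 22, x1), (2017, 21, Wes, 18, Zed, 34, p2), (2017, 22, Ivy, 2, Ada, 22, x1), (2017, 22, Ivy, 2, Ada, 34, p2), (2017, 22, Ivy, 2, Quin, 22, x1), (2017, 22, Ivy, 2, Quin, 34, p2), (2017, 22, Ivy, 2, Yan, 22, x1), (2017, 22, Ivy, 2, Yan, 34, p2), (2017, 22, Ivy, 2, Zed, 22, x1), (2017, 22, Ivy, 2, Zed, 34, p2), (2017, 28, Lee, 34, Ada, 22, x1), (2017, 28, Lee, 34, Ada, 34, p2), (2017, 28, Lee, 34, Quin, 22, x1), (2017, 28, Lee, 34, Quin, 34, p2), (2017, 28, Lee, 34, Yan, 22, x1), (2017, 28, Lee, 34, Yan, 34, p2), (2017, 28, Lee, 34, Zed, 22, x1), (2017, 28, Lee, 34, Zed, 34, p2), (2024, 16, Bo, 23, Ada, 39, x1)}
Apply σ_{genre = x1}; surviving tuples: {(2017, 11, Hal, 22, Ada, 22, x1), (2017, 11, Hal, 22, Quin, 22, x1), (2017, 11, Hal, 22, Yan, 22, x1), (2017, 11, Hal, 22, Zed, 22, x1), (2017, 21, Wes, 18, Ada, 22, x1), (2017, 21, Wes, 18, Quin, 22, x1), (2017, 21, Wes, 18, Yan, 22, x1), (2017, 21, Wes, 18, Zed, 22, x1), (2017, 22, Ivy, 2, Ada, 22, x1), (2017, 22, Ivy, 2, Quin, 22, x1), (2017, 22, Ivy, 2, Yan, 22, x1), (2017, 22, Ivy, 2, Zed, 22, x1), (2017, 28, Lee, 34, Ada, 22, x1), (2017, 28, Lee, 34, Quin, 22, x1), (2017, 28, Lee, 34, Yan, 22, x1), (2017, 28, Lee, 34, Zed, 22, x1), (2024, 16, Bo, 23, Ada, 39, x1)}
π[mid, aname, genre]: project onto (mid, aname, genre) (12 duplicate(s) eliminated) → {(18, Wes, x1), (2, Ivy, x1), (22, Hal, x1), (23, Bo, x1), (34, Lee, x1)}

{(18, Wes, x1), (2, Ivy, x1), (22, Hal, x1), (23, Bo, x1), (34, Lee, x1)}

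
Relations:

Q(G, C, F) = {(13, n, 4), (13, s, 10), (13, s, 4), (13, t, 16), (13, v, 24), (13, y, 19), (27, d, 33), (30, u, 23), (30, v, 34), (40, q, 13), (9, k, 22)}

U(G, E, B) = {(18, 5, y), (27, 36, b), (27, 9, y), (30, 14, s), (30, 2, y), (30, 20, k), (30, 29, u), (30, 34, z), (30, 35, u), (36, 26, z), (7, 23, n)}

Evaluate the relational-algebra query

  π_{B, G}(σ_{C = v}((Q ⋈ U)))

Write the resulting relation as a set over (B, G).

{(k, 30), (s, 30), (u, 30), (y, 30), (z, 30)}

Q ⋈ U (natural join on G): {(27, d, 33, 36, b), (27, d, 33, 9, y), (30, u, 23, 14, s), (30, u, 23, 2, y), (30, u, 23, 20, k), (30, u, 23, 29, u), (30, u, 23, 34, z), (30, u, 23, 35, u), (30, v, 34, 14, s), (30, v, 34, 2, y), (30, v, 34, 20, k), (30, v, 34, 29, u), (30, v, 34, 34, z), (30, v, 34, 35, u)}
Filtering on C = v leaves {(30, v, 34, 14, s), (30, v, 34, 2, y), (30, v, 34, 20, k), (30, v, 34, 29, u), (30, v, 34, 34, z), (30, v, 34, 35, u)}.
π_{B, G} gives {(k, 30), (s, 30), (u, 30), (y, 30), (z, 30)} (1 duplicate(s) eliminated).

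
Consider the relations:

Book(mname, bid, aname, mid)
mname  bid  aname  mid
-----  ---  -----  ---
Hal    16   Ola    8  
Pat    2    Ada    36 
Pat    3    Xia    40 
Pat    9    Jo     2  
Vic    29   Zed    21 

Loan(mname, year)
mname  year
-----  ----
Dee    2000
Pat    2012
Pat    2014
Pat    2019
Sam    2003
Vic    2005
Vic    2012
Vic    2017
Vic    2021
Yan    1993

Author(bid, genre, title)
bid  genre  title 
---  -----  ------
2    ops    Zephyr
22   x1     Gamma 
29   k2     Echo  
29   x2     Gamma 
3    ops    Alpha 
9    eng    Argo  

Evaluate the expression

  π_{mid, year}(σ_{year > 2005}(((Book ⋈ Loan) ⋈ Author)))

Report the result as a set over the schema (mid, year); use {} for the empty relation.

Joining Book and Loan on mname yields {(Pat, 2, Ada, 36, 2012), (Pat, 2, Ada, 36, 2014), (Pat, 2, Ada, 36, 2019), (Pat, 3, Xia, 40, 2012), (Pat, 3, Xia, 40, 2014), (Pat, 3, Xia, 40, 2019), (Pat, 9, Jo, 2, 2012), (Pat, 9, Jo, 2, 2014), (Pat, 9, Jo, 2, 2019), (Vic, 29, Zed, 21, 2005), (Vic, 29, Zed, 21, 2012), (Vic, 29, Zed, 21, 2017), (Vic, 29, Zed, 21, 2021)}.
Joining (Book ⋈ Loan) and Author on bid yields {(Pat, 2, Ada, 36, 2012, ops, Zephyr), (Pat, 2, Ada, 36, 2014, ops, Zephyr), (Pat, 2, Ada, 36, 2019, ops, Zephyr), (Pat, 3, Xia, 40, 2012, ops, Alpha), (Pat, 3, Xia, 40, 2014, ops, Alpha), (Pat, 3, Xia, 40, 2019, ops, Alpha), (Pat, 9, Jo, 2, 2012, eng, Argo), (Pat, 9, Jo, 2, 2014, eng, Argo), (Pat, 9, Jo, 2, 2019, eng, Argo), (Vic, 29, Zed, 21, 2005, k2, Echo), (Vic, 29, Zed, 21, 2005, x2, Gamma), (Vic, 29, Zed, 21, 2012, k2, Echo), (Vic, 29, Zed, 21, 2012, x2, Gamma), (Vic, 29, Zed, 21, 2017, k2, Echo), (Vic, 29, Zed, 21, 2017, x2, Gamma), (Vic, 29, Zed, 21, 2021, k2, Echo), (Vic, 29, Zed, 21, 2021, x2, Gamma)}.
Selection year > 2005: {(Pat, 2, Ada, 36, 2012, ops, Zephyr), (Pat, 2, Ada, 36, 2014, ops, Zephyr), (Pat, 2, Ada, 36, 2019, ops, Zephyr), (Pat, 3, Xia, 40, 2012, ops, Alpha), (Pat, 3, Xia, 40, 2014, ops, Alpha), (Pat, 3, Xia, 40, 2019, ops, Alpha), (Pat, 9, Jo, 2, 2012, eng, Argo), (Pat, 9, Jo, 2, 2014, eng, Argo), (Pat, 9, Jo, 2, 2019, eng, Argo), (Vic, 29, Zed, 21, 2012, k2, Echo), (Vic, 29, Zed, 21, 2012, x2, Gamma), (Vic, 29, Zed, 21, 2017, k2, Echo), (Vic, 29, Zed, 21, 2017, x2, Gamma), (Vic, 29, Zed, 21, 2021, k2, Echo), (Vic, 29, Zed, 21, 2021, x2, Gamma)}
Projecting to mid, year (3 duplicate(s) eliminated): {(2, 2012), (2, 2014), (2, 2019), (21, 2012), (21, 2017), (21, 2021), (36, 2012), (36, 2014), (36, 2019), (40, 2012), (40, 2014), (40, 2019)}

{(2, 2012), (2, 2014), (2, 2019), (21, 2012), (21, 2017), (21, 2021), (36, 2012), (36, 2014), (36, 2019), (40, 2012), (40, 2014), (40, 2019)}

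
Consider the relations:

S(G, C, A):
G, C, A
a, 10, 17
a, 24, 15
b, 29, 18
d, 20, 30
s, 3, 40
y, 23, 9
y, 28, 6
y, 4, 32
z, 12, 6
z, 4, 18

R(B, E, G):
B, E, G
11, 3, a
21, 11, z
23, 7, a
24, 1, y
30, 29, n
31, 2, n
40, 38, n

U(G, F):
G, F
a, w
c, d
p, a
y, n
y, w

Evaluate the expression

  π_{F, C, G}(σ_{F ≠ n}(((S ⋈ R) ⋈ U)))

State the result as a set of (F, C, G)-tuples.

Natural join on G: {(a, 10, 17, 11, 3), (a, 10, 17, 23, 7), (a, 24, 15, 11, 3), (a, 24, 15, 23, 7), (y, 23, 9, 24, 1), (y, 28, 6, 24, 1), (y, 4, 32, 24, 1), (z, 12, 6, 21, 11), (z, 4, 18, 21, 11)}
Natural join on G: {(a, 10, 17, 11, 3, w), (a, 10, 17, 23, 7, w), (a, 24, 15, 11, 3, w), (a, 24, 15, 23, 7, w), (y, 23, 9, 24, 1, n), (y, 23, 9, 24, 1, w), (y, 28, 6, 24, 1, n), (y, 28, 6, 24, 1, w), (y, 4, 32, 24, 1, n), (y, 4, 32, 24, 1, w)}
σ[F ≠ n]: keep tuples satisfying F ≠ n → {(a, 10, 17, 11, 3, w), (a, 10, 17, 23, 7, w), (a, 24, 15, 11, 3, w), (a, 24, 15, 23, 7, w), (y, 23, 9, 24, 1, w), (y, 28, 6, 24, 1, w), (y, 4, 32, 24, 1, w)}
π[F, C, G]: project onto (F, C, G) (2 duplicate(s) eliminated) → {(w, 10, a), (w, 23, y), (w, 24, a), (w, 28, y), (w, 4, y)}

{(w, 10, a), (w, 23, y), (w, 24, a), (w, 28, y), (w, 4, y)}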